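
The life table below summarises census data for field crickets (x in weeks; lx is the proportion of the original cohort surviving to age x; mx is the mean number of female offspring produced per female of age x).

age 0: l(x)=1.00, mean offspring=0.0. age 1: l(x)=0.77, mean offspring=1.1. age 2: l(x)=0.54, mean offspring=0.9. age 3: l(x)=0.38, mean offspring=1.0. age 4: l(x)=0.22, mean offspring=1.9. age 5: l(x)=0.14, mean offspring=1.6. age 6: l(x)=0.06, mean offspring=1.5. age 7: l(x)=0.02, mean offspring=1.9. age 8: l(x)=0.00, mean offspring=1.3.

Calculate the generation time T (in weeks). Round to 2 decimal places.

2.64

lx·mx: 0, 0.847, 0.486, 0.38, 0.418, 0.224, 0.09, 0.038, 0 → R0 = 2.483
x·lx·mx: 0, 0.847, 0.972, 1.14, 1.672, 1.12, 0.54, 0.266, 0 → Σ = 6.557
T = 6.557 / 2.483 = 2.640757… → 2.64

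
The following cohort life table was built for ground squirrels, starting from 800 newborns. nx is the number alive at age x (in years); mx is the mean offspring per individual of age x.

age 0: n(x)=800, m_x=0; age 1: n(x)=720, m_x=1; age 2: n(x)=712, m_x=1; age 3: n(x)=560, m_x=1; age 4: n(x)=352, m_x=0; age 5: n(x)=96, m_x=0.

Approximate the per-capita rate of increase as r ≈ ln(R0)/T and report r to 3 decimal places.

lx = nx/n0 = nx/800: 1, 0.9, 0.89, 0.7, 0.44, 0.12
R0 = Σ lx·mx = 0 + 0.9 + 0.89 + 0.7 + 0 + 0 = 2.49
Σ x·lx·mx = 4.78; T = 4.78/2.49 = 1.91968…
r ≈ ln(R0)/T = ln(2.49)/1.91968… = 0.47523… → 0.475

0.475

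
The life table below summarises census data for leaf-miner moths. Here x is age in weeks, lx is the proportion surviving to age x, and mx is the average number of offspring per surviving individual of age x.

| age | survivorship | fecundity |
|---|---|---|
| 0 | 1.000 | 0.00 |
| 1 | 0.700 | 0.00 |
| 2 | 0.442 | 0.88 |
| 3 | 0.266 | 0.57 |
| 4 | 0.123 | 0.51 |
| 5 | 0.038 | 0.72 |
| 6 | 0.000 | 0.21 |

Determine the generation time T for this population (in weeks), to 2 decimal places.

lx·mx: 0, 0, 0.38896, 0.15162, 0.06273, 0.02736, 0 → R0 = 0.63067
x·lx·mx: 0, 0, 0.77792, 0.45486, 0.25092, 0.1368, 0 → Σ = 1.6205
T = 1.6205 / 0.63067 = 2.56949… → 2.57

2.57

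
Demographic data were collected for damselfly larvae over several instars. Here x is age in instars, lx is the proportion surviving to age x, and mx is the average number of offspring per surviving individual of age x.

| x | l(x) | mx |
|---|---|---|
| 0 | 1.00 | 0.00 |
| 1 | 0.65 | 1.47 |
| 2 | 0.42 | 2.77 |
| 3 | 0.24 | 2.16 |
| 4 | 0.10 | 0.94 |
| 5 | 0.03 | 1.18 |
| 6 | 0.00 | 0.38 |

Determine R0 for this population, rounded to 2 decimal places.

lx·mx by age: 0, 0.9555, 1.1634, 0.5184, 0.094, 0.0354, 0
R0 = Σ lx·mx = 2.7667 → 2.77

2.77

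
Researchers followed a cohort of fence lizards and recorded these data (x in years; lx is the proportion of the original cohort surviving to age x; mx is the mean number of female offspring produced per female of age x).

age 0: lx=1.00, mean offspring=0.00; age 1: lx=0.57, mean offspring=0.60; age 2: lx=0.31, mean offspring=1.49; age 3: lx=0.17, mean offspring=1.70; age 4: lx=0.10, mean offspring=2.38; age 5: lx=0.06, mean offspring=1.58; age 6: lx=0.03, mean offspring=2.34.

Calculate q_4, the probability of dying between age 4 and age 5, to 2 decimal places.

0.40

q_4 = (l_4 − l_5) / l_4 = (0.1 − 0.06) / 0.1
     = 0.04 / 0.1 = 0.4 → 0.40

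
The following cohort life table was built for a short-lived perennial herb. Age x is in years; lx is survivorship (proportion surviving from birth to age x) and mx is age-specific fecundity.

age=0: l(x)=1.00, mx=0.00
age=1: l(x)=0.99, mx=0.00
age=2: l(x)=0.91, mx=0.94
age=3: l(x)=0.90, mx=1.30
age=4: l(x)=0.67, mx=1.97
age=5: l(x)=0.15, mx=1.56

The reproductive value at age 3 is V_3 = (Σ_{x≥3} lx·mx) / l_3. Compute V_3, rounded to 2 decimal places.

lx·mx for x ≥ 3: 1.17, 1.3199, 0.234 → sum = 2.7239
V_3 = 2.7239 / l_3 = 2.7239 / 0.9 = 3.026556… → 3.03

3.03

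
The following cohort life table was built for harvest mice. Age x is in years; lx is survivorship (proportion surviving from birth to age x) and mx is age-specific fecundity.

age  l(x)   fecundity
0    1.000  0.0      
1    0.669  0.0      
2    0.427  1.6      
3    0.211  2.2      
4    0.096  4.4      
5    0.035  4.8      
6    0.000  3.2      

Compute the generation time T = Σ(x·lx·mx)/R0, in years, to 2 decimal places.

lx·mx: 0, 0, 0.6832, 0.4642, 0.4224, 0.168, 0 → R0 = 1.7378
x·lx·mx: 0, 0, 1.3664, 1.3926, 1.6896, 0.84, 0 → Σ = 5.2886
T = 5.2886 / 1.7378 = 3.043273… → 3.04

3.04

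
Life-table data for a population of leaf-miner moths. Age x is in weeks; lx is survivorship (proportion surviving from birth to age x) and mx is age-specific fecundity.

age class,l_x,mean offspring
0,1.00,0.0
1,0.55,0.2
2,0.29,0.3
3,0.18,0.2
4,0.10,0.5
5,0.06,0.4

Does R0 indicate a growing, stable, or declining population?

R0 = Σ lx·mx = 0 + 0.11 + 0.087 + 0.036 + 0.05 + 0.024 = 0.307
R0 < 1, so the population is declining.

declining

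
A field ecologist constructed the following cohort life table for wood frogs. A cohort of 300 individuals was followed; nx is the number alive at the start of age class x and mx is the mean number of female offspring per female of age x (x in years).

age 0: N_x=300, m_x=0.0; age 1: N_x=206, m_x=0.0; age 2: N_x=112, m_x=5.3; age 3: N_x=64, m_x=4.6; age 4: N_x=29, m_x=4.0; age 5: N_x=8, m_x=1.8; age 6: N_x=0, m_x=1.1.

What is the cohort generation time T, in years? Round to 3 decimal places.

lx = nx/n0 = nx/300: 1, 0.68667…, 0.37333…, 0.21333…, 0.09667…, 0.02667…, 0
lx·mx: 0, 0, 1.978667…, 0.981333…, 0.386667…, 0.048…, 0 → R0 = 3.394667…
x·lx·mx: 0, 0, 3.957333…, 2.944…, 1.546667…, 0.24…, 0 → Σ = 8.688…
T = 8.688… / 3.394667… = 2.559309… → 2.559

2.559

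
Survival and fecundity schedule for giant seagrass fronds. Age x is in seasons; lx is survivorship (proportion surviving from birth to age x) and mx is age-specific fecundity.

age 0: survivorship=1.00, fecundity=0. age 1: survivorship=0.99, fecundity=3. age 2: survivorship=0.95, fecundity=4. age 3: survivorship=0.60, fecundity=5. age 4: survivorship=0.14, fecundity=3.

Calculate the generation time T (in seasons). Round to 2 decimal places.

2.09

lx·mx: 0, 2.97, 3.8, 3, 0.42 → R0 = 10.19
x·lx·mx: 0, 2.97, 7.6, 9, 1.68 → Σ = 21.25
T = 21.25 / 10.19 = 2.085378… → 2.09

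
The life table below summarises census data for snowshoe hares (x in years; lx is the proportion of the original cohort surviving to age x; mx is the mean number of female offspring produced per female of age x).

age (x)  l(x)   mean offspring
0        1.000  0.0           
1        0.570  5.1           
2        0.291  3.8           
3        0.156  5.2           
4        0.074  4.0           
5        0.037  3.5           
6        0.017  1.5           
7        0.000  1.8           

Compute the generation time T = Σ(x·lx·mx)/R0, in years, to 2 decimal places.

lx·mx: 0, 2.907, 1.1058, 0.8112, 0.296, 0.1295, 0.0255, 0 → R0 = 5.275
x·lx·mx: 0, 2.907, 2.2116, 2.4336, 1.184, 0.6475, 0.153, 0 → Σ = 9.5367
T = 9.5367 / 5.275 = 1.807905… → 1.81

1.81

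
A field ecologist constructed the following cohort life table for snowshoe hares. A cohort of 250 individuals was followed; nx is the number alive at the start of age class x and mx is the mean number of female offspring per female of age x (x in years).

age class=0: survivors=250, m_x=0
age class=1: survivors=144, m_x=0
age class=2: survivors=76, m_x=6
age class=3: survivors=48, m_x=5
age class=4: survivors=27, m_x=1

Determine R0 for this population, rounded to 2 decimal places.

2.89

lx = nx/n0 = nx/250: 1, 0.576, 0.304, 0.192, 0.108
lx·mx by age: 0, 0, 1.824, 0.96, 0.108
R0 = Σ lx·mx = 2.892 → 2.89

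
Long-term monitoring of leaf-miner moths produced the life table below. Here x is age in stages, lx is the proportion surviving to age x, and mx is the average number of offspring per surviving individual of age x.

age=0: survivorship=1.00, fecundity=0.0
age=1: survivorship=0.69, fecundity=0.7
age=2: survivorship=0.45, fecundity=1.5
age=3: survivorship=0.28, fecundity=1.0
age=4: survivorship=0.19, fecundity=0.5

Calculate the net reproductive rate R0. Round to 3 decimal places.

lx·mx by age: 0, 0.483, 0.675, 0.28, 0.095
R0 = Σ lx·mx = 1.533 → 1.533

1.533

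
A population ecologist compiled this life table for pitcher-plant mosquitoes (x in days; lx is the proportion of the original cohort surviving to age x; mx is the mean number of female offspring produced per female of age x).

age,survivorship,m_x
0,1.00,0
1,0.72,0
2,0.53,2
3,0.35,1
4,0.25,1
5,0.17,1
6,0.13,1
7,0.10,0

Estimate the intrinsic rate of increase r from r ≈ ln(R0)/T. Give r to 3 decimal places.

R0 = Σ lx·mx = 0 + 0 + 1.06 + 0.35 + 0.25 + 0.17 + 0.13 + 0 = 1.96
Σ x·lx·mx = 5.8; T = 5.8/1.96 = 2.95918…
r ≈ ln(R0)/T = ln(1.96)/2.95918… = 0.22741… → 0.227

0.227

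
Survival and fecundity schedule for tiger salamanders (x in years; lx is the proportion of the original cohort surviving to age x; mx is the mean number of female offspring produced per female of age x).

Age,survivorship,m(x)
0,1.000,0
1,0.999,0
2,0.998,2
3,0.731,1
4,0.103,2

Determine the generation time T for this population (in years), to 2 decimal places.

2.39

lx·mx: 0, 0, 1.996, 0.731, 0.206 → R0 = 2.933
x·lx·mx: 0, 0, 3.992, 2.193, 0.824 → Σ = 7.009
T = 7.009 / 2.933 = 2.389703… → 2.39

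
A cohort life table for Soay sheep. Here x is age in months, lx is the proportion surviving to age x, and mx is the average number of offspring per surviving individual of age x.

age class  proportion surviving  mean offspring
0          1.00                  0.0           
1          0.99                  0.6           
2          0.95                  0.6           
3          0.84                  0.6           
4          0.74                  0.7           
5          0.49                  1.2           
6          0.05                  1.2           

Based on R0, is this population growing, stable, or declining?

growing

R0 = Σ lx·mx = 0 + 0.594 + 0.57 + 0.504 + 0.518 + 0.588 + 0.06 = 2.834
R0 > 1, so the population is growing.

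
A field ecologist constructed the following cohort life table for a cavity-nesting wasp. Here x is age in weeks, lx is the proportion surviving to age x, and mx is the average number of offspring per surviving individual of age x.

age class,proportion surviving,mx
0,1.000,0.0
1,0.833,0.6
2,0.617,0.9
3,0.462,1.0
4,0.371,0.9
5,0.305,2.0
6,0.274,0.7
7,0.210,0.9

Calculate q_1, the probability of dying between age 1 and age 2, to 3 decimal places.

0.259

q_1 = (l_1 − l_2) / l_1 = (0.833 − 0.617) / 0.833
     = 0.216 / 0.833 = 0.259304… → 0.259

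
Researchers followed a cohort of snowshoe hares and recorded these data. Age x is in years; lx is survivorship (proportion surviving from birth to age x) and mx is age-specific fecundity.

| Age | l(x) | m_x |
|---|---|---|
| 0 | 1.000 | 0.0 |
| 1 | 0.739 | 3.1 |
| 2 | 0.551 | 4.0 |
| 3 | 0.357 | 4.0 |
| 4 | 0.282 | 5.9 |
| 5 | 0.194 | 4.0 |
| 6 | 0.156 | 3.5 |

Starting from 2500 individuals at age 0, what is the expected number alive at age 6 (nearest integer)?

Expected survivors = N0 · l_6 = 2500 × 0.156 = 390 → 390

390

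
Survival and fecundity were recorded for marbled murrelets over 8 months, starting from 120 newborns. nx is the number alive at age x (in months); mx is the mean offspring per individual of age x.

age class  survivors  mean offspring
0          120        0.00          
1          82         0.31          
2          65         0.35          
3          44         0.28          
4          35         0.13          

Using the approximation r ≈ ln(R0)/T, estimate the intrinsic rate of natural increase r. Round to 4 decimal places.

-0.3160

lx = nx/n0 = nx/120: 1, 0.68333…, 0.54167…, 0.36667…, 0.29167…
R0 = Σ lx·mx = 0 + 0.21183… + 0.18958… + 0.10267… + 0.03792… = 0.542…
Σ x·lx·mx = 1.050667…; T = 1.050667…/0.542… = 1.9385…
r ≈ ln(R0)/T = ln(0.542…)/1.9385… = -0.315961… → -0.3160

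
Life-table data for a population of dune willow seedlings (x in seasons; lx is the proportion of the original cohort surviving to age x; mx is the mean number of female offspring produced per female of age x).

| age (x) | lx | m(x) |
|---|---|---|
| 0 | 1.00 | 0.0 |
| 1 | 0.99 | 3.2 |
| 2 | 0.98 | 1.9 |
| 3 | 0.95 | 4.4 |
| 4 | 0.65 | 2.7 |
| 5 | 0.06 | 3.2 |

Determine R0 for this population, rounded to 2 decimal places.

11.16

lx·mx by age: 0, 3.168, 1.862, 4.18, 1.755, 0.192
R0 = Σ lx·mx = 11.157 → 11.16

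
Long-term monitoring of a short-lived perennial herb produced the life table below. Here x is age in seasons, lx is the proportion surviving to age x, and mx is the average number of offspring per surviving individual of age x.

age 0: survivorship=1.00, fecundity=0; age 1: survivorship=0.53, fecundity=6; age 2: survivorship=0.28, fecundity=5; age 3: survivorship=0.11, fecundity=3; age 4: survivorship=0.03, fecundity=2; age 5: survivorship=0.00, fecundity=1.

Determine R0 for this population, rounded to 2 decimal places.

lx·mx by age: 0, 3.18, 1.4, 0.33, 0.06, 0
R0 = Σ lx·mx = 4.97 → 4.97

4.97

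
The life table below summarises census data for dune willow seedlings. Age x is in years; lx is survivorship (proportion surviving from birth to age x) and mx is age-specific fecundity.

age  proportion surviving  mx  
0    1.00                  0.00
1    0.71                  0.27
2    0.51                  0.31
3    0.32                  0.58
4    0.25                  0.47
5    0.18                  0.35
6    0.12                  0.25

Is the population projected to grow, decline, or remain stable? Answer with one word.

declining

R0 = Σ lx·mx = 0 + 0.1917 + 0.1581 + 0.1856 + 0.1175 + 0.063 + 0.03 = 0.7459
R0 < 1, so the population is declining.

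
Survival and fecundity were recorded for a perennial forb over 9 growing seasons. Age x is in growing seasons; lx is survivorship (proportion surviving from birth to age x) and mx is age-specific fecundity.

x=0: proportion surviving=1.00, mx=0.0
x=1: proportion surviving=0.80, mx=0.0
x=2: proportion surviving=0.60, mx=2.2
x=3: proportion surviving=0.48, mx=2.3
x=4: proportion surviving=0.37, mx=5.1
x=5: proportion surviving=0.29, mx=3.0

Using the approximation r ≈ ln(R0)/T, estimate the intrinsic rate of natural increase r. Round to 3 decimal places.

0.477

R0 = Σ lx·mx = 0 + 0 + 1.32 + 1.104 + 1.887 + 0.87 = 5.181
Σ x·lx·mx = 17.85; T = 17.85/5.181 = 3.44528…
r ≈ ln(R0)/T = ln(5.181)/3.44528… = 0.47746… → 0.477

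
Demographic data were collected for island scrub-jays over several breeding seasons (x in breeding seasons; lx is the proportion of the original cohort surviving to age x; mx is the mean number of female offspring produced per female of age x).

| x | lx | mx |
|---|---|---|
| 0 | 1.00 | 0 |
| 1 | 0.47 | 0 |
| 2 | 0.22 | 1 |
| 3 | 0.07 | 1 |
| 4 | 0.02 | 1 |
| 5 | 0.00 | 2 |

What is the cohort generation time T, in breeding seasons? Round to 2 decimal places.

2.35

lx·mx: 0, 0, 0.22, 0.07, 0.02, 0 → R0 = 0.31
x·lx·mx: 0, 0, 0.44, 0.21, 0.08, 0 → Σ = 0.73
T = 0.73 / 0.31 = 2.354839… → 2.35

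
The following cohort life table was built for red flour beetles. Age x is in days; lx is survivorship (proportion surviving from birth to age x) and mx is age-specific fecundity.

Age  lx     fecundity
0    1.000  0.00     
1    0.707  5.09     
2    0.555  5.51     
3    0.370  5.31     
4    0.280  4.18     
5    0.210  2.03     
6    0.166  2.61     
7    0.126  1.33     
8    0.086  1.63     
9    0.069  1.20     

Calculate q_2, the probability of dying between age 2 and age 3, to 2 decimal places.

0.33

q_2 = (l_2 − l_3) / l_2 = (0.555 − 0.37) / 0.555
     = 0.185 / 0.555 = 0.333333… → 0.33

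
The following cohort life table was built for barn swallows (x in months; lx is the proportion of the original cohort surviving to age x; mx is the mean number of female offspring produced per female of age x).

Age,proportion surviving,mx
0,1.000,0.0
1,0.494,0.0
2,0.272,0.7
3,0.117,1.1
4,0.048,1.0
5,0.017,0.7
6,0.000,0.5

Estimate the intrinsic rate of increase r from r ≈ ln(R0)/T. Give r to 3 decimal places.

R0 = Σ lx·mx = 0 + 0 + 0.1904 + 0.1287 + 0.048 + 0.0119 + 0 = 0.379
Σ x·lx·mx = 1.0184; T = 1.0184/0.379 = 2.68707…
r ≈ ln(R0)/T = ln(0.379)/2.68707… = -0.36107… → -0.361

-0.361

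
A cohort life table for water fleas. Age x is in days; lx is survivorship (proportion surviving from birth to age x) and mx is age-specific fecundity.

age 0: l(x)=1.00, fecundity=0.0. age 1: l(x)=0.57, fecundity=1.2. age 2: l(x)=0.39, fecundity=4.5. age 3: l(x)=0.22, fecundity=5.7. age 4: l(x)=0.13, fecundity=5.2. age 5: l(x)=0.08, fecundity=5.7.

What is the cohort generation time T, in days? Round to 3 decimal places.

2.682

lx·mx: 0, 0.684, 1.755, 1.254, 0.676, 0.456 → R0 = 4.825
x·lx·mx: 0, 0.684, 3.51, 3.762, 2.704, 2.28 → Σ = 12.94
T = 12.94 / 4.825 = 2.681865… → 2.682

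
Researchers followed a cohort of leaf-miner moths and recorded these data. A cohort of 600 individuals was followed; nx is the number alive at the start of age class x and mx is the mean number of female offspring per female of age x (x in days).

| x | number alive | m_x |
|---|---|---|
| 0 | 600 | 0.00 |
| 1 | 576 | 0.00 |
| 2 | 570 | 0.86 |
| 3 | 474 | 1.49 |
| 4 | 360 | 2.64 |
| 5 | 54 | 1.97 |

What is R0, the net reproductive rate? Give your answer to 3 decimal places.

lx = nx/n0 = nx/600: 1, 0.96, 0.95, 0.79, 0.6, 0.09
lx·mx by age: 0, 0, 0.817, 1.1771, 1.584, 0.1773
R0 = Σ lx·mx = 3.7554 → 3.755

3.755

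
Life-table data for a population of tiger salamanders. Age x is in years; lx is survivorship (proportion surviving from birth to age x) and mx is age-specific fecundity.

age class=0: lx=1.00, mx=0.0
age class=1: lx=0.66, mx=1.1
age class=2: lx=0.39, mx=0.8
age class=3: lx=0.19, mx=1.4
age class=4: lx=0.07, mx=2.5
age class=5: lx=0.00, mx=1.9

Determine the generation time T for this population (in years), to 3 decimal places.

lx·mx: 0, 0.726, 0.312, 0.266, 0.175, 0 → R0 = 1.479
x·lx·mx: 0, 0.726, 0.624, 0.798, 0.7, 0 → Σ = 2.848
T = 2.848 / 1.479 = 1.925625… → 1.926

1.926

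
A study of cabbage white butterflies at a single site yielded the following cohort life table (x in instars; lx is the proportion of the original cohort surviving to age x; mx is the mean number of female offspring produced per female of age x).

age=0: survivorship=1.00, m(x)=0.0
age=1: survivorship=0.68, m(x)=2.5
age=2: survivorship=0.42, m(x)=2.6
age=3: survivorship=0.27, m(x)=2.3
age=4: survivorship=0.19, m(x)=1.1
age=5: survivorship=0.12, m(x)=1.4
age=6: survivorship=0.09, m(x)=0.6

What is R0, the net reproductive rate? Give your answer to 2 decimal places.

lx·mx by age: 0, 1.7, 1.092, 0.621, 0.209, 0.168, 0.054
R0 = Σ lx·mx = 3.844 → 3.84

3.84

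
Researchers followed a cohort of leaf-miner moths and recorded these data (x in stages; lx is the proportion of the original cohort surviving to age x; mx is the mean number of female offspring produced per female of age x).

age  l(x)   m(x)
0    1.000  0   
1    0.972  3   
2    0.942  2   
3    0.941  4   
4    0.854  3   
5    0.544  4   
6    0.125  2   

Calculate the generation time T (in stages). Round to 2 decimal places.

lx·mx: 0, 2.916, 1.884, 3.764, 2.562, 2.176, 0.25 → R0 = 13.552
x·lx·mx: 0, 2.916, 3.768, 11.292, 10.248, 10.88, 1.5 → Σ = 40.604
T = 40.604 / 13.552 = 2.996163… → 3.00

3.00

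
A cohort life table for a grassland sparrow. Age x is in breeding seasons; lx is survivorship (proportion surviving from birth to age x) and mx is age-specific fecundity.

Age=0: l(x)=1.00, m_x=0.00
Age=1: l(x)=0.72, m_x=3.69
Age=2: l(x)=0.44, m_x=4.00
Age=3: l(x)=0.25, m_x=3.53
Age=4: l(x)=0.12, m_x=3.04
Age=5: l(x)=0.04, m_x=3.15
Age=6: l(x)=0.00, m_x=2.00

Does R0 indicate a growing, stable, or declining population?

growing

R0 = Σ lx·mx = 0 + 2.6568 + 1.76 + 0.8825 + 0.3648 + 0.126 + 0 = 5.7901
R0 > 1, so the population is growing.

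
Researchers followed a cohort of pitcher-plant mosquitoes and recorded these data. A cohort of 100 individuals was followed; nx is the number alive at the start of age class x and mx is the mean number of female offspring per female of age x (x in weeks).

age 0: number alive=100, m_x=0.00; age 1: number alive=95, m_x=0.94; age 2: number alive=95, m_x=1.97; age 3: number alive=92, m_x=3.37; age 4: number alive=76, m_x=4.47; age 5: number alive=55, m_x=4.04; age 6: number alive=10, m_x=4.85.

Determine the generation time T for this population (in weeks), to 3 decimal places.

3.471

lx = nx/n0 = nx/100: 1, 0.95, 0.95, 0.92, 0.76, 0.55, 0.1
lx·mx: 0, 0.893, 1.8715, 3.1004, 3.3972, 2.222, 0.485 → R0 = 11.9691
x·lx·mx: 0, 0.893, 3.743, 9.3012, 13.5888, 11.11, 2.91 → Σ = 41.546
T = 41.546 / 11.9691 = 3.471105… → 3.471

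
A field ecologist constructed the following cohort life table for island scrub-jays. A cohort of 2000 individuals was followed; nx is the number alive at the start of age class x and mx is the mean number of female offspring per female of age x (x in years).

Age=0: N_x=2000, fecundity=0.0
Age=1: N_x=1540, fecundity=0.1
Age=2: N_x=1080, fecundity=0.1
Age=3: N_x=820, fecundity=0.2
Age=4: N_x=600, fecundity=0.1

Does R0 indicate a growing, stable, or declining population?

declining

lx = nx/n0 = nx/2000: 1, 0.77, 0.54, 0.41, 0.3
R0 = Σ lx·mx = 0 + 0.077 + 0.054 + 0.082 + 0.03 = 0.243
R0 < 1, so the population is declining.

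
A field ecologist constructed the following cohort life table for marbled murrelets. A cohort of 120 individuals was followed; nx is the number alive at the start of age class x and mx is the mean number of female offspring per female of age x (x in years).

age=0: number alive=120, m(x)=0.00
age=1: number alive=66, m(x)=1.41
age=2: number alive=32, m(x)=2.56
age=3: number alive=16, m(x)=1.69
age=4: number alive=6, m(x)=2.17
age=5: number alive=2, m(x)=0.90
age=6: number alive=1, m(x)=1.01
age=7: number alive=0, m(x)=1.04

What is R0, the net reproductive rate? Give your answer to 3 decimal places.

lx = nx/n0 = nx/120: 1, 0.55, 0.26667…, 0.13333…, 0.05, 0.01667…, 0.00833…, 0
lx·mx by age: 0, 0.7755, 0.682667…, 0.225333…, 0.1085, 0.015…, 0.008417…, 0
R0 = Σ lx·mx = 1.815417… → 1.815

1.815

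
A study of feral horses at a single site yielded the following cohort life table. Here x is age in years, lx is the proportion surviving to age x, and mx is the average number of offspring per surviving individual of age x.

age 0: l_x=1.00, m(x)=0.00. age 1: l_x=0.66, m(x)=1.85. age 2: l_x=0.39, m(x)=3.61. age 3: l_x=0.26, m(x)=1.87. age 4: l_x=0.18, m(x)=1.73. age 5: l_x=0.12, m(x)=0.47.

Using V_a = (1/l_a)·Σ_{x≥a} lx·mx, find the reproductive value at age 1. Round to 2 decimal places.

5.28

lx·mx for x ≥ 1: 1.221, 1.4079, 0.4862, 0.3114, 0.0564 → sum = 3.4829
V_1 = 3.4829 / l_1 = 3.4829 / 0.66 = 5.277121… → 5.28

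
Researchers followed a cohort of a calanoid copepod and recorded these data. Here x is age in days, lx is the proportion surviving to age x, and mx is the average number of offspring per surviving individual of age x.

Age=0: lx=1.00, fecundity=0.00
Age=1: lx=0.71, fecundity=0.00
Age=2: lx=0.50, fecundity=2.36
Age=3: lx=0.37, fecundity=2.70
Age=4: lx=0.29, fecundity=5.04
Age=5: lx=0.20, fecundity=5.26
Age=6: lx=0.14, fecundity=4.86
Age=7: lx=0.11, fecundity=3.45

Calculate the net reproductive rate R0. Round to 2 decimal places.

lx·mx by age: 0, 0, 1.18, 0.999, 1.4616, 1.052, 0.6804, 0.3795
R0 = Σ lx·mx = 5.7525 → 5.75

5.75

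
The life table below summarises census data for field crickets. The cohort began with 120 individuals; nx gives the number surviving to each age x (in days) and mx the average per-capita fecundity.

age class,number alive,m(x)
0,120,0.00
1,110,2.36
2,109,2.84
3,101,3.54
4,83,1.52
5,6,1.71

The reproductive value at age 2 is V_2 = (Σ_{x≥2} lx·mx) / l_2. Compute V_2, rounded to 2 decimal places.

lx = nx/n0 = nx/120: 1, 0.91667…, 0.90833…, 0.84167…, 0.69167…, 0.05
lx·mx for x ≥ 2: 2.579667…, 2.9795…, 1.051333…, 0.0855 → sum = 6.696…
V_2 = 6.696… / l_2 = 6.696… / 0.908333… = 7.371743… → 7.37

7.37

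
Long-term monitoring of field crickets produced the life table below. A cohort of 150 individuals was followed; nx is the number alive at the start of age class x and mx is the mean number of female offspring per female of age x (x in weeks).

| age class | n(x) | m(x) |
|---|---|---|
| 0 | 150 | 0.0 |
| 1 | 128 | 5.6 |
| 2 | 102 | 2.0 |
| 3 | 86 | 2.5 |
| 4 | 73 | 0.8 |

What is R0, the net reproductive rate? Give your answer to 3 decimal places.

7.961

lx = nx/n0 = nx/150: 1, 0.85333…, 0.68, 0.57333…, 0.48667…
lx·mx by age: 0, 4.778667…, 1.36, 1.433333…, 0.389333…
R0 = Σ lx·mx = 7.961333… → 7.961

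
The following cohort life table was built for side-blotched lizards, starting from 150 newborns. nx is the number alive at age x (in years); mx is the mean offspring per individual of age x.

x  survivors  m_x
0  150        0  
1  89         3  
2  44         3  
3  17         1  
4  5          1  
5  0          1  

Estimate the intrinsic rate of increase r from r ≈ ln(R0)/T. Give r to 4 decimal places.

lx = nx/n0 = nx/150: 1, 0.59333…, 0.29333…, 0.11333…, 0.03333…, 0
R0 = Σ lx·mx = 0 + 1.78… + 0.88… + 0.11333… + 0.03333… + 0 = 2.806667…
Σ x·lx·mx = 4.013333…; T = 4.013333…/2.806667… = 1.42993…
r ≈ ln(R0)/T = ln(2.806667…)/1.42993… = 0.721713… → 0.7217

0.7217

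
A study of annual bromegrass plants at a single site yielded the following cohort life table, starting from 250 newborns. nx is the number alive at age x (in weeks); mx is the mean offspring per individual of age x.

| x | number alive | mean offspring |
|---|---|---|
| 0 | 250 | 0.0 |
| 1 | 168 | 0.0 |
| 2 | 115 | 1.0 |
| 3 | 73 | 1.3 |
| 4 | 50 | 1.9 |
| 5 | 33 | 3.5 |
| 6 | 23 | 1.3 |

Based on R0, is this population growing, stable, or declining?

lx = nx/n0 = nx/250: 1, 0.672, 0.46, 0.292, 0.2, 0.132, 0.092
R0 = Σ lx·mx = 0 + 0 + 0.46 + 0.3796 + 0.38 + 0.462 + 0.1196 = 1.8012
R0 > 1, so the population is growing.

growing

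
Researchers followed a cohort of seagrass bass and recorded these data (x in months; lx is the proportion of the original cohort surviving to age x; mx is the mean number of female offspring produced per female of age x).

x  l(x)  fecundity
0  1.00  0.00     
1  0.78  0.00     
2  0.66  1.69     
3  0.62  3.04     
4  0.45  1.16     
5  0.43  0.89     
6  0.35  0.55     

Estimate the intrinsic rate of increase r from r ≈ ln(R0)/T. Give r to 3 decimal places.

0.443

R0 = Σ lx·mx = 0 + 0 + 1.1154 + 1.8848 + 0.522 + 0.3827 + 0.1925 = 4.0974
Σ x·lx·mx = 13.0417; T = 13.0417/4.0974 = 3.18292…
r ≈ ln(R0)/T = ln(4.0974)/3.18292… = 0.4431… → 0.443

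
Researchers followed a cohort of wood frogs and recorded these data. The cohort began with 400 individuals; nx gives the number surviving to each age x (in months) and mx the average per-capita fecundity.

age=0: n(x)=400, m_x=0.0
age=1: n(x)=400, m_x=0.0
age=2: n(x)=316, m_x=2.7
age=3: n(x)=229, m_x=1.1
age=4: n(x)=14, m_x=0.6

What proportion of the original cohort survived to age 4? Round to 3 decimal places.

l_4 = n_4/n_0 = 14/400 = 0.035 → 0.035

0.035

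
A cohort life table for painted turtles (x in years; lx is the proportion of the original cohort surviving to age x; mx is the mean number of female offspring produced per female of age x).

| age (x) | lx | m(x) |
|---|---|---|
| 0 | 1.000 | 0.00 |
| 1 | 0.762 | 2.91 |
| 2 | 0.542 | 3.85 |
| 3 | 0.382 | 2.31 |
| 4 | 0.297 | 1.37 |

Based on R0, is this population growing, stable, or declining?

growing

R0 = Σ lx·mx = 0 + 2.21742 + 2.0867 + 0.88242 + 0.40689 = 5.59343
R0 > 1, so the population is growing.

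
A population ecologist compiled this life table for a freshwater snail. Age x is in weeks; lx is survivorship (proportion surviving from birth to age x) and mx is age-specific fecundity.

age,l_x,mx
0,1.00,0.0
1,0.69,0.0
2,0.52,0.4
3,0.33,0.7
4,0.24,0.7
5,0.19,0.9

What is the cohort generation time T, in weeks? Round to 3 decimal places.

lx·mx: 0, 0, 0.208, 0.231, 0.168, 0.171 → R0 = 0.778
x·lx·mx: 0, 0, 0.416, 0.693, 0.672, 0.855 → Σ = 2.636
T = 2.636 / 0.778 = 3.388175… → 3.388

3.388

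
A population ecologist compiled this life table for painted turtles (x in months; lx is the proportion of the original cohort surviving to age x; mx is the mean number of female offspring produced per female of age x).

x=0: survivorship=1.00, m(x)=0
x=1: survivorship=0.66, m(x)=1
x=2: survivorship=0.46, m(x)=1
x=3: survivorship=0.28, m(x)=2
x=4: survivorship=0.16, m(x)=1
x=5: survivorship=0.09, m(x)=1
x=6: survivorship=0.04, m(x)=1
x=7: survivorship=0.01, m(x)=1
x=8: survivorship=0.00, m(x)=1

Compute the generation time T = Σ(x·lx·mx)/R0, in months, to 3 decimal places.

2.354

lx·mx: 0, 0.66, 0.46, 0.56, 0.16, 0.09, 0.04, 0.01, 0 → R0 = 1.98
x·lx·mx: 0, 0.66, 0.92, 1.68, 0.64, 0.45, 0.24, 0.07, 0 → Σ = 4.66
T = 4.66 / 1.98 = 2.353535… → 2.354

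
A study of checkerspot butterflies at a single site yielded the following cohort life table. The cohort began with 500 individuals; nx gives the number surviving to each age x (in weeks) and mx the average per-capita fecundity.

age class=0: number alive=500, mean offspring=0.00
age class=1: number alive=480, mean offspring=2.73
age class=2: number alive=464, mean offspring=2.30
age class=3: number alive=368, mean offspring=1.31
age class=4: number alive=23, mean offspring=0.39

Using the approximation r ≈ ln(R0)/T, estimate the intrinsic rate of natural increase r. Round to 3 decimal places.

1.017

lx = nx/n0 = nx/500: 1, 0.96, 0.928, 0.736, 0.046
R0 = Σ lx·mx = 0 + 2.6208 + 2.1344 + 0.96416 + 0.01794 = 5.7373
Σ x·lx·mx = 9.85384; T = 9.85384/5.7373 = 1.7175…
r ≈ ln(R0)/T = ln(5.7373)/1.7175… = 1.01717… → 1.017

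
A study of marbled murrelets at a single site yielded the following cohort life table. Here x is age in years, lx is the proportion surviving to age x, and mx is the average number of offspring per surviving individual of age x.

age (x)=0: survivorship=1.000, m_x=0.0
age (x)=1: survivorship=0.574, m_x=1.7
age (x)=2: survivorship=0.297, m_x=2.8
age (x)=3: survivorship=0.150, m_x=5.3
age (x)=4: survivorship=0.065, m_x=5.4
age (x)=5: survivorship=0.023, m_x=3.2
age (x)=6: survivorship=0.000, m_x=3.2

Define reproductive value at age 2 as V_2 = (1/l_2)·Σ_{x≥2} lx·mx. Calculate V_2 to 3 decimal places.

lx·mx for x ≥ 2: 0.8316, 0.795, 0.351, 0.0736, 0 → sum = 2.0512
V_2 = 2.0512 / l_2 = 2.0512 / 0.297 = 6.906397… → 6.906

6.906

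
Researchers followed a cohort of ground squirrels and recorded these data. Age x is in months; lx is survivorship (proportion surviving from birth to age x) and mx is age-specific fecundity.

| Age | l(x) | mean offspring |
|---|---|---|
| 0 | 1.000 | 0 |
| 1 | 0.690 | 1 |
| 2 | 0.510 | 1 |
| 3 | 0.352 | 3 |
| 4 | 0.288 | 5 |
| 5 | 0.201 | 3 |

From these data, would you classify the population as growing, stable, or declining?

growing

R0 = Σ lx·mx = 0 + 0.69 + 0.51 + 1.056 + 1.44 + 0.603 = 4.299
R0 > 1, so the population is growing.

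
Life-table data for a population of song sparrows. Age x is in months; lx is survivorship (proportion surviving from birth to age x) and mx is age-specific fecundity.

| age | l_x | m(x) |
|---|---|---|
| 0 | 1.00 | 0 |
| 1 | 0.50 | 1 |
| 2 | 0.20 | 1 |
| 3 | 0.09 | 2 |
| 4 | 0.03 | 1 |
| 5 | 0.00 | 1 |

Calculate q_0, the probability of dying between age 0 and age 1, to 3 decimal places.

q_0 = (l_0 − l_1) / l_0 = (1 − 0.5) / 1
     = 0.5 / 1 = 0.5 → 0.500

0.500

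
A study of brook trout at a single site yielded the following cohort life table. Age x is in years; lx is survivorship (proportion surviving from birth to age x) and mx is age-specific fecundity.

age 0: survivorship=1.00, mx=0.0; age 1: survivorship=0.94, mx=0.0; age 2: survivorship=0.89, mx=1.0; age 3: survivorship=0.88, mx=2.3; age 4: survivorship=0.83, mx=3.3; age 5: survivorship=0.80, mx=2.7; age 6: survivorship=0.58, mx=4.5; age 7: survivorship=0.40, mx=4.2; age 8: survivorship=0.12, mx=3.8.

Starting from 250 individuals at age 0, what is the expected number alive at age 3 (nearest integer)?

220

Expected survivors = N0 · l_3 = 250 × 0.88 = 220 → 220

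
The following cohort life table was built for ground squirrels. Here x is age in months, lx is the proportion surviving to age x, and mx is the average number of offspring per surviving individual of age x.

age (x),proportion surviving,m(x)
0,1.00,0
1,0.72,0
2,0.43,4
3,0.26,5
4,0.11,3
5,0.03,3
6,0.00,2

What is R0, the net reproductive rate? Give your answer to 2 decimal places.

lx·mx by age: 0, 0, 1.72, 1.3, 0.33, 0.09, 0
R0 = Σ lx·mx = 3.44 → 3.44

3.44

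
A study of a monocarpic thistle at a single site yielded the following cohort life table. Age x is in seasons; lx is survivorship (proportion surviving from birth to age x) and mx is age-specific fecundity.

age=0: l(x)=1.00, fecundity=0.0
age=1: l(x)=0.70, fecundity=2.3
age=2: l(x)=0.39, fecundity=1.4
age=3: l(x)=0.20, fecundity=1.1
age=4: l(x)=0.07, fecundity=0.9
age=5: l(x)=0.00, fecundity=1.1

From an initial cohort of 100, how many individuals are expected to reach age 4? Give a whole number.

7

Expected survivors = N0 · l_4 = 100 × 0.07 = 7 → 7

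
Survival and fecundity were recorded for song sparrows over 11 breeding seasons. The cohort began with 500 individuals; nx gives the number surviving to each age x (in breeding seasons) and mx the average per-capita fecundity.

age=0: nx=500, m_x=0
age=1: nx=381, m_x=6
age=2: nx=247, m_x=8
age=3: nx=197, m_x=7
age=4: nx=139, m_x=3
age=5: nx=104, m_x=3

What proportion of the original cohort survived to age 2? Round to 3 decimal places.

0.494

l_2 = n_2/n_0 = 247/500 = 0.494 → 0.494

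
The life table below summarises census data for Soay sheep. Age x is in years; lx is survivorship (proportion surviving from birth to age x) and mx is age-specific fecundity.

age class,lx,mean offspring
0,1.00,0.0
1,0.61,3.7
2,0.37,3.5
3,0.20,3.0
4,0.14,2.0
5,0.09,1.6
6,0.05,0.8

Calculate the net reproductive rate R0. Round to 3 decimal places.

lx·mx by age: 0, 2.257, 1.295, 0.6, 0.28, 0.144, 0.04
R0 = Σ lx·mx = 4.616 → 4.616

4.616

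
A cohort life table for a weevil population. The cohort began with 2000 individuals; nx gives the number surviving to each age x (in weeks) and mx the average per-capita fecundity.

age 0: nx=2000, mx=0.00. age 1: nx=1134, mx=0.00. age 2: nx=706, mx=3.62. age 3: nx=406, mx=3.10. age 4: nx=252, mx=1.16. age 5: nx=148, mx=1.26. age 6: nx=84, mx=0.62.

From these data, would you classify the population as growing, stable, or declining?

growing

lx = nx/n0 = nx/2000: 1, 0.567, 0.353, 0.203, 0.126, 0.074, 0.042
R0 = Σ lx·mx = 0 + 0 + 1.27786 + 0.6293 + 0.14616 + 0.09324 + 0.02604 = 2.1726
R0 > 1, so the population is growing.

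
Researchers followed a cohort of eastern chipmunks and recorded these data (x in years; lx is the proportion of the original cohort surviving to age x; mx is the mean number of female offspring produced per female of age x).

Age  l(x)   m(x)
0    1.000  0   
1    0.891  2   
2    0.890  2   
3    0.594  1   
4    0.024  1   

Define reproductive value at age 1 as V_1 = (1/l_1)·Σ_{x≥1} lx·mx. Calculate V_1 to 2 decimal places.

4.69

lx·mx for x ≥ 1: 1.782, 1.78, 0.594, 0.024 → sum = 4.18
V_1 = 4.18 / l_1 = 4.18 / 0.891 = 4.691358… → 4.69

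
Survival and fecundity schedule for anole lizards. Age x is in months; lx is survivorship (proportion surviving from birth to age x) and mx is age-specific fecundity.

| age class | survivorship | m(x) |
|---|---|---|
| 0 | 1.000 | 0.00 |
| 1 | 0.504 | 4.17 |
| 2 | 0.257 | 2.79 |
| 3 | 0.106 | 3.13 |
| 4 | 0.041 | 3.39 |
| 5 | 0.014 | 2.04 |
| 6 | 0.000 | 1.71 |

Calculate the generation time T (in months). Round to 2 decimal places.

1.58

lx·mx: 0, 2.10168, 0.71703, 0.33178, 0.13899, 0.02856, 0 → R0 = 3.31804
x·lx·mx: 0, 2.10168, 1.43406, 0.99534, 0.55596, 0.1428, 0 → Σ = 5.22984
T = 5.22984 / 3.31804 = 1.576184… → 1.58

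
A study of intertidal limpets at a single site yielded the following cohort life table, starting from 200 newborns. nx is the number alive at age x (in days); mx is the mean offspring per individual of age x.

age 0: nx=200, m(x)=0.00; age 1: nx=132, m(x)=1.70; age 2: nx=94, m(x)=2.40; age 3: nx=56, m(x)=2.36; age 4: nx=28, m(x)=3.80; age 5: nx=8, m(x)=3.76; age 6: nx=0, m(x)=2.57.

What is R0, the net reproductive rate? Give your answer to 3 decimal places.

lx = nx/n0 = nx/200: 1, 0.66, 0.47, 0.28, 0.14, 0.04, 0
lx·mx by age: 0, 1.122, 1.128, 0.6608, 0.532, 0.1504, 0
R0 = Σ lx·mx = 3.5932 → 3.593

3.593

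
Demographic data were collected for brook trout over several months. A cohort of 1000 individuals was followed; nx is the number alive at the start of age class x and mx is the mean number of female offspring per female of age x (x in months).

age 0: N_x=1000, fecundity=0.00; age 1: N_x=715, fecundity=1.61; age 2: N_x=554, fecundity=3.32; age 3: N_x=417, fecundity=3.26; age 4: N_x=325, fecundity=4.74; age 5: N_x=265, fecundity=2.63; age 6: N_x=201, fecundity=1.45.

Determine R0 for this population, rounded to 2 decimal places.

6.88

lx = nx/n0 = nx/1000: 1, 0.715, 0.554, 0.417, 0.325, 0.265, 0.201
lx·mx by age: 0, 1.15115, 1.83928, 1.35942, 1.5405, 0.69695, 0.29145
R0 = Σ lx·mx = 6.87875 → 6.88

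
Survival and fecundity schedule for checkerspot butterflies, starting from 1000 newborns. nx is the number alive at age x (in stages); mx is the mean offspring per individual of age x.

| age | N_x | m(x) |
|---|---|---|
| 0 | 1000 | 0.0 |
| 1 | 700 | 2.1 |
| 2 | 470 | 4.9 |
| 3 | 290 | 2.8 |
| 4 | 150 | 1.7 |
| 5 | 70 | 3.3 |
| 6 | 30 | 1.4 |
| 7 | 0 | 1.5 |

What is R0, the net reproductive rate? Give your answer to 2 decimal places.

5.11

lx = nx/n0 = nx/1000: 1, 0.7, 0.47, 0.29, 0.15, 0.07, 0.03, 0
lx·mx by age: 0, 1.47, 2.303, 0.812, 0.255, 0.231, 0.042, 0
R0 = Σ lx·mx = 5.113 → 5.11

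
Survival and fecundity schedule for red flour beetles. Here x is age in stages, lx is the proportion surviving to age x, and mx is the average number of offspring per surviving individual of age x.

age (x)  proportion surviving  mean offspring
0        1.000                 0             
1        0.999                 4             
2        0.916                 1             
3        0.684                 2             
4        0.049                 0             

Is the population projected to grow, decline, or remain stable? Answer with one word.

R0 = Σ lx·mx = 0 + 3.996 + 0.916 + 1.368 + 0 = 6.28
R0 > 1, so the population is growing.

growing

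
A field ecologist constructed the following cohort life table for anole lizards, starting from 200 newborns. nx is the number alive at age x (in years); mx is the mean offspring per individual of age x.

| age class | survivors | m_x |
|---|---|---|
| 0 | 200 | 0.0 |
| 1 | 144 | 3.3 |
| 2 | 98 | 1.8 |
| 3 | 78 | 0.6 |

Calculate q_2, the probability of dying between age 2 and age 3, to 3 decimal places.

0.204

lx = nx/n0 = nx/200: 1, 0.72, 0.49, 0.39
q_2 = (l_2 − l_3) / l_2 = (0.49 − 0.39) / 0.49
     = 0.1 / 0.49 = 0.204082… → 0.204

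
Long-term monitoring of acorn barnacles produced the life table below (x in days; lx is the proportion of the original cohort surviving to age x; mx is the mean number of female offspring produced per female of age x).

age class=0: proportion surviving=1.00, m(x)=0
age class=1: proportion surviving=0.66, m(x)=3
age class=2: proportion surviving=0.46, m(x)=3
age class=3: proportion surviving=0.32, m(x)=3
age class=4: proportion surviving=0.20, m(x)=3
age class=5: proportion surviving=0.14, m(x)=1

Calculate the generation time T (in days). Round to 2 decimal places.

2.12

lx·mx: 0, 1.98, 1.38, 0.96, 0.6, 0.14 → R0 = 5.06
x·lx·mx: 0, 1.98, 2.76, 2.88, 2.4, 0.7 → Σ = 10.72
T = 10.72 / 5.06 = 2.118577… → 2.12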